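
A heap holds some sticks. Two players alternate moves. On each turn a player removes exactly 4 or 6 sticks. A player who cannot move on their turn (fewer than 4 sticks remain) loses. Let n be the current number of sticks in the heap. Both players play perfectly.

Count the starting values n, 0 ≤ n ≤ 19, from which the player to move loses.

8

Label each position W (a win for the player to move) or L (a loss). A position with no legal move is L; any other position is W exactly when some move reaches an L, and L when every move reaches a W.
n=0: no move → L
n=1: no move → L
n=2: no move → L
n=3: no move → L
n=4: W (go to 0, an L position)
n=5: W (go to 1, an L position)
n=6: W (go to 2, an L position)
n=7: W (go to 3, an L position)
n=8: W (go to 2, an L position)
n=9: W (go to 3, an L position)
n=10: L (options 6(W), 4(W) are all W)
n=11: L (options 7(W), 5(W) are all W)
n=12: L (options 8(W), 6(W) are all W)
n=13: L (options 9(W), 7(W) are all W)
n=14: W (go to 10, an L position)
n=15: W (go to 11, an L position)
n=16: W (go to 12, an L position)
n=17: W (go to 13, an L position)
n=18: W (go to 12, an L position)
n=19: W (go to 13, an L position)
L entries with 0 ≤ n ≤ 19: n = 0, 1, 2, 3, 10, 11, 12, 13; that makes 8.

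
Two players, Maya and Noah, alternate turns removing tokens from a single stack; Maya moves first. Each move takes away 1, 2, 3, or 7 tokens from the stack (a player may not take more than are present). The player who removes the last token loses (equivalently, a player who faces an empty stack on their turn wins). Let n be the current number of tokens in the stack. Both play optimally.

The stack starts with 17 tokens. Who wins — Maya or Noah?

Noah wins.

Use the standard recursion: the mover wins at a terminal position; elsewhere, the mover wins exactly when some move hands the opponent an L position.
n=0: no move; the opponent has just taken the last token and therefore loses → W
n=1: L (sole option 0(W) is W)
n=2: W (go to 1, an L position)
n=3: W (go to 1, an L position)
n=4: W (go to 1, an L position)
n=5: L (options 4(W), 3(W), 2(W) are all W)
n=6: W (go to 5, an L position)
n=7: W (go to 5, an L position)
n=8: W (go to 5, an L position)
n=9: L (options 8(W), 7(W), 6(W), 2(W) are all W)
n=10: W (go to 9, an L position)
n=11: W (go to 9, an L position)
n=12: W (go to 9, an L position)
n=13: L (options 12(W), 11(W), 10(W), 6(W) are all W)
n=14: W (go to 13, an L position)
n=15: W (go to 13, an L position)
n=16: W (go to 13, an L position)
n=17: L (options 16(W), 15(W), 14(W), 10(W) are all W)
The starting position 17 is L: whatever Maya does, the opponent receives a W position.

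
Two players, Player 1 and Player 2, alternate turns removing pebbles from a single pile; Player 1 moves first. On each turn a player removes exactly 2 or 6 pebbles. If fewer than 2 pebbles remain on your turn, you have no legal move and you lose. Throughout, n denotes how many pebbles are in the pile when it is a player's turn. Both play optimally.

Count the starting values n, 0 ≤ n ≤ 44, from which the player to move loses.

23

Use the standard recursion: the mover loses at a terminal position; elsewhere, the mover wins exactly when some move hands the opponent an L position.
n=0: no move → L
n=1: no move → L
n=2: W (go to 0, an L position)
n=3: W (go to 1, an L position)
n=4: L (sole option 2(W) is W)
n=5: L (sole option 3(W) is W)
n=6: W (go to 4, an L position)
n=7: W (go to 5, an L position)
n=8: L (options 6(W), 2(W) are all W)
n=9: L (options 7(W), 3(W) are all W)
n=10: W (go to 8, an L position)
n=11: W (go to 9, an L position)
n=12: L (options 10(W), 6(W) are all W)
n=13: L (options 11(W), 7(W) are all W)
n=14: W (go to 12, an L position)
n=15: W (go to 13, an L position)
n=16: L (options 14(W), 10(W) are all W)
n=17: L (options 15(W), 11(W) are all W)
n=18: W (go to 16, an L position)
n=19: W (go to 17, an L position)
n=20: L (options 18(W), 14(W) are all W)
n=21: L (options 19(W), 15(W) are all W)
n=22: W (go to 20, an L position)
n=23: W (go to 21, an L position)
n=24: L (options 22(W), 18(W) are all W)
n=25: L (options 23(W), 19(W) are all W)
n=26: W (go to 24, an L position)
n=27: W (go to 25, an L position)
n=28: L (options 26(W), 22(W) are all W)
n=29: L (options 27(W), 23(W) are all W)
n=30: W (go to 28, an L position)
n=31: W (go to 29, an L position)
n=32: L (options 30(W), 26(W) are all W)
n=33: L (options 31(W), 27(W) are all W)
n=34: W (go to 32, an L position)
n=35: W (go to 33, an L position)
n=36: L (options 34(W), 30(W) are all W)
n=37: L (options 35(W), 31(W) are all W)
n=38: W (go to 36, an L position)
n=39: W (go to 37, an L position)
n=40: L (options 38(W), 34(W) are all W)
n=41: L (options 39(W), 35(W) are all W)
n=42: W (go to 40, an L position)
n=43: W (go to 41, an L position)
n=44: L (options 42(W), 38(W) are all W)
L entries with 0 ≤ n ≤ 44: n = 0, 1, 4, 5, 8, 9, 12, 13, 16, 17, 20, 21, 24, 25, 28, 29, 32, 33, 36, 37, 40, 41, 44; that makes 23.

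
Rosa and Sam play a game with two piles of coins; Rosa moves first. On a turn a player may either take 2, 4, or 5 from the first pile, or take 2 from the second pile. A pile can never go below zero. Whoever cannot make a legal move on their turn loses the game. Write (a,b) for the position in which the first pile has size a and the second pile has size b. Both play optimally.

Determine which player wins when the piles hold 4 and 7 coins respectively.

Classify positions by backward induction: terminal positions (no move available) are L. From any other position, the mover wins iff some move reaches an L.
No move ever increases a pile, so every position that can arise here has a ≤ 4 and b ≤ 7; it is enough to label the cells with 0 ≤ a ≤ 4 and 0 ≤ b ≤ 7.
Every move lowers a or b (never raises either), so fill the grid row by row in increasing a, and left to right within a row: each cell's successors are then already labelled.
      b=0  b=1  b=2  b=3  b=4  b=5  b=6  b=7
a=0:    L    L    W    W    L    L    W    W
a=1:    L    L    W    W    L    L    W    W
a=2:    W    W    L    L    W    W    L    L
a=3:    W    W    L    L    W    W    L    L
a=4:    W    W    W    W    W    W    W    W
Cells with no legal move (terminal, hence L): (0,0), (0,1), (1,0), (1,1).
The remaining L cells, each justified by listing all of its moves:
(0,4): the only move is to (0,2)(W), a W ⇒ L
(0,5): the only move is to (0,3)(W), a W ⇒ L
(1,4): the only move is to (1,2)(W), a W ⇒ L
(1,5): the only move is to (1,3)(W), a W ⇒ L
(2,2): moves to (0,2)(W), (2,0)(W); every one is W ⇒ L
(2,3): moves to (0,3)(W), (2,1)(W); every one is W ⇒ L
(2,6): moves to (0,6)(W), (2,4)(W); every one is W ⇒ L
(2,7): moves to (0,7)(W), (2,5)(W); every one is W ⇒ L
(3,2): moves to (1,2)(W), (3,0)(W); every one is W ⇒ L
(3,3): moves to (1,3)(W), (3,1)(W); every one is W ⇒ L
(3,6): moves to (1,6)(W), (3,4)(W); every one is W ⇒ L
(3,7): moves to (1,7)(W), (3,5)(W); every one is W ⇒ L
Every other cell has at least one move into one of the L cells above, so it is W.
From (4,7) Rosa can move to (2,7), reaching an L position.

Rosa wins.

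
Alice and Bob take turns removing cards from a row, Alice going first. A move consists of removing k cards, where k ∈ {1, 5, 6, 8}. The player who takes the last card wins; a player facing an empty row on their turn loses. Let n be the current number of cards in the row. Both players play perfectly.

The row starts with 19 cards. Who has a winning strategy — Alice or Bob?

Positions with no move are L. A position that does have a move is losing for the player to move precisely when every available move leads to a winning position for the opponent. Fill in the labels:
n=0: no move → L
n=1: reaches L-position 0 → W
n=2: only reaches 1(W), which is W → L
n=3: reaches L-position 2 → W
n=4: only reaches 3(W), which is W → L
n=5: reaches L-position 4 → W
n=6: reaches L-position 0 → W
n=7: reaches L-position 2 → W
n=8: reaches L-position 2 → W
n=9: reaches L-position 4 → W
n=10: reaches L-position 4 → W
n=11: only reaches 10(W), 6(W), 5(W), 3(W), all W → L
n=12: reaches L-position 11 → W
n=13: only reaches 12(W), 8(W), 7(W), 5(W), all W → L
n=14: reaches L-position 13 → W
n=15: only reaches 14(W), 10(W), 9(W), 7(W), all W → L
n=16: reaches L-position 15 → W
n=17: reaches L-position 11 → W
n=18: reaches L-position 13 → W
n=19: reaches L-position 13 → W
The starting position 19 is W: Alice should remove 6, leaving 13, handing over an L position.

Alice wins.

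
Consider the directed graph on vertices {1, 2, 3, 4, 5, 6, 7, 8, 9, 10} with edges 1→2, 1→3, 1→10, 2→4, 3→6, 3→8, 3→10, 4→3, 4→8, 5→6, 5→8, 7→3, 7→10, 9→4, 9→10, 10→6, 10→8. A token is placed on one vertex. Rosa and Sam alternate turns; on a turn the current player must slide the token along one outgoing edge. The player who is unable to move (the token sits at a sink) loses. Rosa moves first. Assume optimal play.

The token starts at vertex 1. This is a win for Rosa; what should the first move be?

Use the standard recursion: the mover loses at a terminal position; elsewhere, the mover wins exactly when some move hands the opponent an L position.
Every edge goes from a vertex to one that appears earlier in the order 8, 6, 10, 3, 4, 5, 7, 2, 9, 1, so processing vertices in that order labels each vertex after all of its successors.
8: no outgoing edge → L
6: no outgoing edge → L
10: can move to 6, which is L ⇒ W
3: can move to 6, which is L ⇒ W
4: can move to 8, which is L ⇒ W
5: can move to 6, which is L ⇒ W
7: moves to 3(W), 10(W); every one is W ⇒ L
2: the only move is to 4(W), a W ⇒ L
9: moves to 4(W), 10(W); every one is W ⇒ L
1: can move to 2, which is L ⇒ W
From 1, the L positions reachable in one move are: 2.

Move to 2.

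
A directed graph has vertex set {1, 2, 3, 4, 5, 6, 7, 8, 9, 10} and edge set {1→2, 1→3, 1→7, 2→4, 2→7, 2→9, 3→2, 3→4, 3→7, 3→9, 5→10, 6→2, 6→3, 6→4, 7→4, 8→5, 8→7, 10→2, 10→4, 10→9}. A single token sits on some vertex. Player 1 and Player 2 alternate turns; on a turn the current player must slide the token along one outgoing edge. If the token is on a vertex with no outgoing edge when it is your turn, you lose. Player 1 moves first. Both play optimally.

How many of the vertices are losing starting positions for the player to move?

Positions with no move are L. A position that does have a move is losing for the player to move precisely when every available move leads to a winning position for the opponent. Fill in the labels:
Every edge goes from a vertex to one that appears earlier in the order 4, 9, 7, 2, 3, 10, 5, 6, 8, 1, so processing vertices in that order labels each vertex after all of its successors.
4: no outgoing edge → L
9: no outgoing edge → L
7: reaches L-position 4 → W
2: reaches L-position 9 → W
3: reaches L-position 9 → W
10: reaches L-position 9 → W
5: only reaches 10(W), which is W → L
6: reaches L-position 4 → W
8: reaches L-position 5 → W
1: only reaches 3(W), 2(W), 7(W), all W → L
The L vertices are 1, 4, 5, 9; that is 4 in all.

4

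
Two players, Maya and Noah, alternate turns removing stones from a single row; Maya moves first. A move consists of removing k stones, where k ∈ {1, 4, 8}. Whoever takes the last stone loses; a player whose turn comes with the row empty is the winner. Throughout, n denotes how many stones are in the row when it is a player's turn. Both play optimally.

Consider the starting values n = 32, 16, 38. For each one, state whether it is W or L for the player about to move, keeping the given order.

32: L, 16: W, 38: W

Use the standard recursion: the mover wins at a terminal position; elsewhere, the mover wins exactly when some move hands the opponent an L position.
n=0: no move; the opponent has just taken the last stone and therefore loses → W
n=1: →0(W) only, which is W, so L
n=2: →1(L), so W
n=3: →2(W) only, which is W, so L
n=4: →3(L), so W
n=5: →1(L), so W
n=6: →5(W), 2(W) — all W, so L
n=7: →6(L), so W
n=8: →7(W), 4(W), 0(W) — all W, so L
n=9: →8(L), so W
n=10: →6(L), so W
n=11: →3(L), so W
n=12: →8(L), so W
n=13: →12(W), 9(W), 5(W) — all W, so L
n=14: →13(L), so W
n=15: →14(W), 11(W), 7(W) — all W, so L
n=16: →15(L), so W
n=17: →13(L), so W
n=18: →17(W), 14(W), 10(W) — all W, so L
n=19: →18(L), so W
n=20: →19(W), 16(W), 12(W) — all W, so L
n=21: →20(L), so W
n=22: →18(L), so W
n=23: →15(L), so W
n=24: →20(L), so W
n=25: →24(W), 21(W), 17(W) — all W, so L
n=26: →25(L), so W
n=27: →26(W), 23(W), 19(W) — all W, so L
n=28: →27(L), so W
n=29: →25(L), so W
n=30: →29(W), 26(W), 22(W) — all W, so L
n=31: →30(L), so W
n=32: →31(W), 28(W), 24(W) — all W, so L
n=33: →32(L), so W
n=34: →30(L), so W
n=35: →27(L), so W
n=36: →32(L), so W
n=37: →36(W), 33(W), 29(W) — all W, so L
n=38: →37(L), so W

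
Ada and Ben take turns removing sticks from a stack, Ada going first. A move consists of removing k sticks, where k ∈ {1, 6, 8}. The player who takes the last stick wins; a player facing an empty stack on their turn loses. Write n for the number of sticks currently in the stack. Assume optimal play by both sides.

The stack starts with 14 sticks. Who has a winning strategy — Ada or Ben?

Label each position W (a win for the player to move) or L (a loss). A position with no legal move is L; any other position is W exactly when some move reaches an L, and L when every move reaches a W.
n=0: no move → L
n=1: can move to 0, which is L ⇒ W
n=2: the only move is to 1(W), a W ⇒ L
n=3: can move to 2, which is L ⇒ W
n=4: the only move is to 3(W), a W ⇒ L
n=5: can move to 4, which is L ⇒ W
n=6: can move to 0, which is L ⇒ W
n=7: moves to 6(W), 1(W); every one is W ⇒ L
n=8: can move to 7, which is L ⇒ W
n=9: moves to 8(W), 3(W), 1(W); every one is W ⇒ L
n=10: can move to 9, which is L ⇒ W
n=11: moves to 10(W), 5(W), 3(W); every one is W ⇒ L
n=12: can move to 11, which is L ⇒ W
n=13: can move to 7, which is L ⇒ W
n=14: moves to 13(W), 8(W), 6(W); every one is W ⇒ L
Every move from 14 reaches a W position, so the mover loses.

Ben wins.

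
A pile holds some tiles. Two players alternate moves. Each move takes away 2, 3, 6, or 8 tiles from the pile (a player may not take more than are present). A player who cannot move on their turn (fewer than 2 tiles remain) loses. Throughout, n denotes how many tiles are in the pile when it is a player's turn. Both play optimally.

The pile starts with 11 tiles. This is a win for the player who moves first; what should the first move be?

Use the standard recursion: the mover loses at a terminal position; elsewhere, the mover wins exactly when some move hands the opponent an L position.
n=0: no move → L
n=1: no move → L
n=2: →0(L), so W
n=3: →1(L), so W
n=4: →1(L), so W
n=5: →3(W), 2(W) — all W, so L
n=6: →0(L), so W
n=7: →5(L), so W
n=8: →5(L), so W
n=9: →1(L), so W
n=10: →8(W), 7(W), 4(W), 2(W) — all W, so L
n=11: →5(L), so W
From 11, the L positions reachable in one move are: 5.

Remove 6, leaving 5.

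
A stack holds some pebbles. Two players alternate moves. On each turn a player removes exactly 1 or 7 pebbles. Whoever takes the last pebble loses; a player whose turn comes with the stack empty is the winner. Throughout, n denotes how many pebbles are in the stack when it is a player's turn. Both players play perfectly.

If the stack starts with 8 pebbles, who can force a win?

The first player wins.

Compute win/loss labels from the base case upward. A position with no move is W. Any other position is W if it can reach an L in one move, else L.
n=0: no move; the opponent has just taken the last pebble and therefore loses → W
n=1: →0(W) only, which is W, so L
n=2: →1(L), so W
n=3: →2(W) only, which is W, so L
n=4: →3(L), so W
n=5: →4(W) only, which is W, so L
n=6: →5(L), so W
n=7: →6(W), 0(W) — all W, so L
n=8: →7(L), so W
The starting position 8 is W: the player to move should remove 1, leaving 7, handing over an L position.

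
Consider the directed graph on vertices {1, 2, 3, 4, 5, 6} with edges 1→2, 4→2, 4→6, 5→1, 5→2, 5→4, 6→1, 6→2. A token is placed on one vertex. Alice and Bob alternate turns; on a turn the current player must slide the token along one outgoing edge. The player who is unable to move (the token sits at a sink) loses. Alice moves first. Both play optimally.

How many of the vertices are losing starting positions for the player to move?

2

Build the W/L table. Terminal = L. A non-terminal position is W if it has a move to some L; otherwise it is L.
Every edge goes from a vertex to one that appears earlier in the order 2, 3, 1, 6, 4, 5, so processing vertices in that order labels each vertex after all of its successors.
2: no outgoing edge → L
3: no outgoing edge → L
1: W (go to 2, an L position)
6: W (go to 2, an L position)
4: W (go to 2, an L position)
5: W (go to 2, an L position)
The L vertices are 2, 3; that is 2 in all.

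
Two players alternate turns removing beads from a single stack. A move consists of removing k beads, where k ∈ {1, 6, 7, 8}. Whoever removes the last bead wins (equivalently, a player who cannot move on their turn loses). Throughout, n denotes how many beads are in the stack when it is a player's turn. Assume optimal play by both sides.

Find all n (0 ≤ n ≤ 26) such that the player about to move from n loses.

0, 2, 4, 13, 15, 17, 26

Build the W/L table. Terminal = L. A non-terminal position is W if it has a move to some L; otherwise it is L.
n=0: no move → L
n=1: W (go to 0, an L position)
n=2: L (sole option 1(W) is W)
n=3: W (go to 2, an L position)
n=4: L (sole option 3(W) is W)
n=5: W (go to 4, an L position)
n=6: W (go to 0, an L position)
n=7: W (go to 0, an L position)
n=8: W (go to 2, an L position)
n=9: W (go to 2, an L position)
n=10: W (go to 4, an L position)
n=11: W (go to 4, an L position)
n=12: W (go to 4, an L position)
n=13: L (options 12(W), 7(W), 6(W), 5(W) are all W)
n=14: W (go to 13, an L position)
n=15: L (options 14(W), 9(W), 8(W), 7(W) are all W)
n=16: W (go to 15, an L position)
n=17: L (options 16(W), 11(W), 10(W), 9(W) are all W)
n=18: W (go to 17, an L position)
n=19: W (go to 13, an L position)
n=20: W (go to 13, an L position)
n=21: W (go to 15, an L position)
n=22: W (go to 15, an L position)
n=23: W (go to 17, an L position)
n=24: W (go to 17, an L position)
n=25: W (go to 17, an L position)
n=26: L (options 25(W), 20(W), 19(W), 18(W) are all W)
Reading off the rows marked L gives the requested list; there are 7 such values of n.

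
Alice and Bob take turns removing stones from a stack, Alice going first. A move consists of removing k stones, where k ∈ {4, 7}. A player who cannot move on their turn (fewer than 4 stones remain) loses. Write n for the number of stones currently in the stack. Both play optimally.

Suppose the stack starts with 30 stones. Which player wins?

Classify positions by backward induction: terminal positions (no move available) are L. From any other position, the mover wins iff some move reaches an L.
n=0: no move → L
n=1: no move → L
n=2: no move → L
n=3: no move → L
n=4: →0(L), so W
n=5: →1(L), so W
n=6: →2(L), so W
n=7: →3(L), so W
n=8: →1(L), so W
n=9: →2(L), so W
n=10: →3(L), so W
n=11: →7(W), 4(W) — all W, so L
n=12: →8(W), 5(W) — all W, so L
n=13: →9(W), 6(W) — all W, so L
n=14: →10(W), 7(W) — all W, so L
n=15: →11(L), so W
n=16: →12(L), so W
n=17: →13(L), so W
n=18: →14(L), so W
n=19: →12(L), so W
n=20: →13(L), so W
n=21: →14(L), so W
n=22: →18(W), 15(W) — all W, so L
n=23: →19(W), 16(W) — all W, so L
n=24: →20(W), 17(W) — all W, so L
n=25: →21(W), 18(W) — all W, so L
n=26: →22(L), so W
n=27: →23(L), so W
n=28: →24(L), so W
n=29: →25(L), so W
n=30: →23(L), so W
The starting position 30 is W: Alice should remove 7, leaving 23, handing over an L position.

Alice wins.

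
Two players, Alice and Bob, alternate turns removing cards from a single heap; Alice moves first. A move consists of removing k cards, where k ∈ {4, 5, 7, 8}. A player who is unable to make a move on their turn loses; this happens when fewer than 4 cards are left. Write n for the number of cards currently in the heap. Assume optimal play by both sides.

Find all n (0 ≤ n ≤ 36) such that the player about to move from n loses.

Positions with no move are L. A position that does have a move is losing for the player to move precisely when every available move leads to a winning position for the opponent. Fill in the labels:
n=0: no move → L
n=1: no move → L
n=2: no move → L
n=3: no move → L
n=4: reaches L-position 0 → W
n=5: reaches L-position 1 → W
n=6: reaches L-position 2 → W
n=7: reaches L-position 3 → W
n=8: reaches L-position 3 → W
n=9: reaches L-position 2 → W
n=10: reaches L-position 3 → W
n=11: reaches L-position 3 → W
n=12: only reaches 8(W), 7(W), 5(W), 4(W), all W → L
n=13: only reaches 9(W), 8(W), 6(W), 5(W), all W → L
n=14: only reaches 10(W), 9(W), 7(W), 6(W), all W → L
n=15: only reaches 11(W), 10(W), 8(W), 7(W), all W → L
n=16: reaches L-position 12 → W
n=17: reaches L-position 13 → W
n=18: reaches L-position 14 → W
n=19: reaches L-position 15 → W
n=20: reaches L-position 15 → W
n=21: reaches L-position 14 → W
n=22: reaches L-position 15 → W
n=23: reaches L-position 15 → W
n=24: only reaches 20(W), 19(W), 17(W), 16(W), all W → L
n=25: only reaches 21(W), 20(W), 18(W), 17(W), all W → L
n=26: only reaches 22(W), 21(W), 19(W), 18(W), all W → L
n=27: only reaches 23(W), 22(W), 20(W), 19(W), all W → L
n=28: reaches L-position 24 → W
n=29: reaches L-position 25 → W
n=30: reaches L-position 26 → W
n=31: reaches L-position 27 → W
n=32: reaches L-position 27 → W
n=33: reaches L-position 26 → W
n=34: reaches L-position 27 → W
n=35: reaches L-position 27 → W
n=36: only reaches 32(W), 31(W), 29(W), 28(W), all W → L
The losing starting values of n are exactly the entries labelled L in this table (13 of them).

0, 1, 2, 3, 12, 13, 14, 15, 24, 25, 26, 27, 36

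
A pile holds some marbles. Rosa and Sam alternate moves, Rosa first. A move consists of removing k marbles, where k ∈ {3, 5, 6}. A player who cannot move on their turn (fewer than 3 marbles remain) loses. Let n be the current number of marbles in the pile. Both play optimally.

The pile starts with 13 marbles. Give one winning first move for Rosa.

Positions with no move are L. A position that does have a move is losing for the player to move precisely when every available move leads to a winning position for the opponent. Fill in the labels:
n=0: no move → L
n=1: no move → L
n=2: no move → L
n=3: →0(L), so W
n=4: →1(L), so W
n=5: →2(L), so W
n=6: →1(L), so W
n=7: →2(L), so W
n=8: →2(L), so W
n=9: →6(W), 4(W), 3(W) — all W, so L
n=10: →7(W), 5(W), 4(W) — all W, so L
n=11: →8(W), 6(W), 5(W) — all W, so L
n=12: →9(L), so W
n=13: →10(L), so W
From 13, the L positions reachable in one move are: 10.

Remove 3, leaving 10.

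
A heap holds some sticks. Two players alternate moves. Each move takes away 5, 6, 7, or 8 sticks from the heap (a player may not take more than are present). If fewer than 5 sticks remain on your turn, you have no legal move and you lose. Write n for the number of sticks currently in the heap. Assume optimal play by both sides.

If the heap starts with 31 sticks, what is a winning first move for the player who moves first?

Label each position W (a win for the player to move) or L (a loss). A position with no legal move is L; any other position is W exactly when some move reaches an L, and L when every move reaches a W.
n=0: no move → L
n=1: no move → L
n=2: no move → L
n=3: no move → L
n=4: no move → L
n=5: W (go to 0, an L position)
n=6: W (go to 1, an L position)
n=7: W (go to 2, an L position)
n=8: W (go to 3, an L position)
n=9: W (go to 4, an L position)
n=10: W (go to 4, an L position)
n=11: W (go to 4, an L position)
n=12: W (go to 4, an L position)
n=13: L (options 8(W), 7(W), 6(W), 5(W) are all W)
n=14: L (options 9(W), 8(W), 7(W), 6(W) are all W)
n=15: L (options 10(W), 9(W), 8(W), 7(W) are all W)
n=16: L (options 11(W), 10(W), 9(W), 8(W) are all W)
n=17: L (options 12(W), 11(W), 10(W), 9(W) are all W)
n=18: W (go to 13, an L position)
n=19: W (go to 14, an L position)
n=20: W (go to 15, an L position)
n=21: W (go to 16, an L position)
n=22: W (go to 17, an L position)
n=23: W (go to 17, an L position)
n=24: W (go to 17, an L position)
n=25: W (go to 17, an L position)
n=26: L (options 21(W), 20(W), 19(W), 18(W) are all W)
n=27: L (options 22(W), 21(W), 20(W), 19(W) are all W)
n=28: L (options 23(W), 22(W), 21(W), 20(W) are all W)
n=29: L (options 24(W), 23(W), 22(W), 21(W) are all W)
n=30: L (options 25(W), 24(W), 23(W), 22(W) are all W)
n=31: W (go to 26, an L position)
From 31, the L positions reachable in one move are: 26.

Remove 5, leaving 26.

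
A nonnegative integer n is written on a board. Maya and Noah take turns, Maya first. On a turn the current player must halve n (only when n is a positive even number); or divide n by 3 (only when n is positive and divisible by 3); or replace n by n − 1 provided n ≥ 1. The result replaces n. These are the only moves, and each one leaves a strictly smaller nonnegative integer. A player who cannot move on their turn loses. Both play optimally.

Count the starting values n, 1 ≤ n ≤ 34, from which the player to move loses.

13

Label each position W (a win for the player to move) or L (a loss). A position with no legal move is L; any other position is W exactly when some move reaches an L, and L when every move reaches a W.
n=0: no move → L
n=1: W (go to 0, an L position)
n=2: L (sole option 1(W) is W)
n=3: W (go to 2, an L position)
n=4: W (go to 2, an L position)
n=5: L (sole option 4(W) is W)
n=6: W (go to 2, an L position)
n=7: L (sole option 6(W) is W)
n=8: W (go to 7, an L position)
n=9: L (options 3(W), 8(W) are all W)
n=10: W (go to 5, an L position)
n=11: L (sole option 10(W) is W)
n=12: W (go to 11, an L position)
n=13: L (sole option 12(W) is W)
n=14: W (go to 7, an L position)
n=15: W (go to 5, an L position)
n=16: L (options 8(W), 15(W) are all W)
n=17: W (go to 16, an L position)
n=18: W (go to 9, an L position)
n=19: L (sole option 18(W) is W)
n=20: W (go to 19, an L position)
n=21: W (go to 7, an L position)
n=22: W (go to 11, an L position)
n=23: L (sole option 22(W) is W)
n=24: W (go to 23, an L position)
n=25: L (sole option 24(W) is W)
n=26: W (go to 13, an L position)
n=27: W (go to 9, an L position)
n=28: L (options 14(W), 27(W) are all W)
n=29: W (go to 28, an L position)
n=30: L (options 10(W), 15(W), 29(W) are all W)
n=31: W (go to 30, an L position)
n=32: W (go to 16, an L position)
n=33: W (go to 11, an L position)
n=34: L (options 17(W), 33(W) are all W)
L entries with 1 ≤ n ≤ 34 (n=0 is outside the asked range and is not counted): n = 2, 5, 7, 9, 11, 13, 16, 19, 23, 25, 28, 30, 34; that makes 13.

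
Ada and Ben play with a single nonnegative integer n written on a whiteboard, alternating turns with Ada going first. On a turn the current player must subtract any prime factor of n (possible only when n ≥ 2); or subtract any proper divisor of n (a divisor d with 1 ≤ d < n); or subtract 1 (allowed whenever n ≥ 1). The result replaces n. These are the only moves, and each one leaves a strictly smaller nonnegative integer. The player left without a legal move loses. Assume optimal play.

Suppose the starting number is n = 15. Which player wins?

Ada wins.

Classify positions by backward induction: terminal positions (no move available) are L. From any other position, the mover wins iff some move reaches an L.
n=0: no move → L
n=1: can move to 0, which is L ⇒ W
n=2: can move to 0, which is L ⇒ W
n=3: can move to 0, which is L ⇒ W
n=4: moves to 2(W), 3(W); every one is W ⇒ L
n=5: can move to 0, which is L ⇒ W
n=6: can move to 4, which is L ⇒ W
n=7: can move to 0, which is L ⇒ W
n=8: can move to 4, which is L ⇒ W
n=9: moves to 6(W), 8(W); every one is W ⇒ L
n=10: can move to 9, which is L ⇒ W
n=11: can move to 0, which is L ⇒ W
n=12: can move to 9, which is L ⇒ W
n=13: can move to 0, which is L ⇒ W
n=14: moves to 7(W), 12(W), 13(W); every one is W ⇒ L
n=15: can move to 14, which is L ⇒ W
From 15 Ada can move to 14, reaching an L position.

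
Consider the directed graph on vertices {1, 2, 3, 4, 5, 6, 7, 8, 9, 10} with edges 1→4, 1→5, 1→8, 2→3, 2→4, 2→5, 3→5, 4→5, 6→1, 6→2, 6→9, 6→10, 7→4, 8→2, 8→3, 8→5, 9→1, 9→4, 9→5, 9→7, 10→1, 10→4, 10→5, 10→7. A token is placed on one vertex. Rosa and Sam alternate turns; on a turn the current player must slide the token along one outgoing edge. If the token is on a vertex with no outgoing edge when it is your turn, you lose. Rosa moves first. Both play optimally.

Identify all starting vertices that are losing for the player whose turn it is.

5, 6, 7

Label each position W (a win for the player to move) or L (a loss). A position with no legal move is L; any other position is W exactly when some move reaches an L, and L when every move reaches a W.
Every edge goes from a vertex to one that appears earlier in the order 5, 4, 3, 7, 2, 8, 1, 10, 9, 6, so processing vertices in that order labels each vertex after all of its successors.
5: no outgoing edge → L
4: W (go to 5, an L position)
3: W (go to 5, an L position)
7: L (sole option 4(W) is W)
2: W (go to 5, an L position)
8: W (go to 5, an L position)
1: W (go to 5, an L position)
10: W (go to 7, an L position)
9: W (go to 7, an L position)
6: L (options 9(W), 10(W), 1(W), 2(W) are all W)
The losing starting vertices are exactly the entries labelled L in this table (3 of them).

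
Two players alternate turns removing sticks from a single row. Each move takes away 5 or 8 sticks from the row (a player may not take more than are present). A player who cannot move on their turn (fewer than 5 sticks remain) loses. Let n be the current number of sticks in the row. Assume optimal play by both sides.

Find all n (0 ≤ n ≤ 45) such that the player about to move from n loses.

Compute win/loss labels from the base case upward. A position with no move is L. Any other position is W if it can reach an L in one move, else L.
n=0: no move → L
n=1: no move → L
n=2: no move → L
n=3: no move → L
n=4: no move → L
n=5: can move to 0, which is L ⇒ W
n=6: can move to 1, which is L ⇒ W
n=7: can move to 2, which is L ⇒ W
n=8: can move to 3, which is L ⇒ W
n=9: can move to 4, which is L ⇒ W
n=10: can move to 2, which is L ⇒ W
n=11: can move to 3, which is L ⇒ W
n=12: can move to 4, which is L ⇒ W
n=13: moves to 8(W), 5(W); every one is W ⇒ L
n=14: moves to 9(W), 6(W); every one is W ⇒ L
n=15: moves to 10(W), 7(W); every one is W ⇒ L
n=16: moves to 11(W), 8(W); every one is W ⇒ L
n=17: moves to 12(W), 9(W); every one is W ⇒ L
n=18: can move to 13, which is L ⇒ W
n=19: can move to 14, which is L ⇒ W
n=20: can move to 15, which is L ⇒ W
n=21: can move to 16, which is L ⇒ W
n=22: can move to 17, which is L ⇒ W
n=23: can move to 15, which is L ⇒ W
n=24: can move to 16, which is L ⇒ W
n=25: can move to 17, which is L ⇒ W
n=26: moves to 21(W), 18(W); every one is W ⇒ L
n=27: moves to 22(W), 19(W); every one is W ⇒ L
n=28: moves to 23(W), 20(W); every one is W ⇒ L
n=29: moves to 24(W), 21(W); every one is W ⇒ L
n=30: moves to 25(W), 22(W); every one is W ⇒ L
n=31: can move to 26, which is L ⇒ W
n=32: can move to 27, which is L ⇒ W
n=33: can move to 28, which is L ⇒ W
n=34: can move to 29, which is L ⇒ W
n=35: can move to 30, which is L ⇒ W
n=36: can move to 28, which is L ⇒ W
n=37: can move to 29, which is L ⇒ W
n=38: can move to 30, which is L ⇒ W
n=39: moves to 34(W), 31(W); every one is W ⇒ L
n=40: moves to 35(W), 32(W); every one is W ⇒ L
n=41: moves to 36(W), 33(W); every one is W ⇒ L
n=42: moves to 37(W), 34(W); every one is W ⇒ L
n=43: moves to 38(W), 35(W); every one is W ⇒ L
n=44: can move to 39, which is L ⇒ W
n=45: can move to 40, which is L ⇒ W
Reading off the rows marked L gives the requested list; there are 20 such values of n.

0, 1, 2, 3, 4, 13, 14, 15, 16, 17, 26, 27, 28, 29, 30, 39, 40, 41, 42, 43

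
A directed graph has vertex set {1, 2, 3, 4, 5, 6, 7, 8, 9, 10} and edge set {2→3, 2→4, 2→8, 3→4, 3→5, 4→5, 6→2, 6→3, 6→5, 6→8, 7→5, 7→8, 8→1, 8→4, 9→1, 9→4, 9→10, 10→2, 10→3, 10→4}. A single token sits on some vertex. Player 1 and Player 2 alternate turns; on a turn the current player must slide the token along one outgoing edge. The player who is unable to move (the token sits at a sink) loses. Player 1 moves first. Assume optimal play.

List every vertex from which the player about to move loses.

Positions with no move are L. A position that does have a move is losing for the player to move precisely when every available move leads to a winning position for the opponent. Fill in the labels:
Every edge goes from a vertex to one that appears earlier in the order 5, 1, 4, 8, 3, 2, 10, 6, 7, 9, so processing vertices in that order labels each vertex after all of its successors.
5: no outgoing edge → L
1: no outgoing edge → L
4: W (go to 5, an L position)
8: W (go to 1, an L position)
3: W (go to 5, an L position)
2: L (options 3(W), 8(W), 4(W) are all W)
10: W (go to 2, an L position)
6: W (go to 2, an L position)
7: W (go to 5, an L position)
9: W (go to 1, an L position)
The losing starting vertices are exactly the entries labelled L in this table (3 of them).

1, 2, 5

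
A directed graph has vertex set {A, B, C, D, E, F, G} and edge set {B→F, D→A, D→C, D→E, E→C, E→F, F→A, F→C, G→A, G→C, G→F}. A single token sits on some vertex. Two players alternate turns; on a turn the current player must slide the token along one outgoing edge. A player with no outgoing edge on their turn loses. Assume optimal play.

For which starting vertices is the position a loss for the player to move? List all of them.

A, B, C

Use the standard recursion: the mover loses at a terminal position; elsewhere, the mover wins exactly when some move hands the opponent an L position.
Every edge goes from a vertex to one that appears earlier in the order A, C, F, G, E, D, B, so processing vertices in that order labels each vertex after all of its successors.
A: no outgoing edge → L
C: no outgoing edge → L
F: can move to C, which is L ⇒ W
G: can move to C, which is L ⇒ W
E: can move to C, which is L ⇒ W
D: can move to C, which is L ⇒ W
B: the only move is to F(W), a W ⇒ L
Reading off the rows marked L gives the requested list; there are 3 such vertices.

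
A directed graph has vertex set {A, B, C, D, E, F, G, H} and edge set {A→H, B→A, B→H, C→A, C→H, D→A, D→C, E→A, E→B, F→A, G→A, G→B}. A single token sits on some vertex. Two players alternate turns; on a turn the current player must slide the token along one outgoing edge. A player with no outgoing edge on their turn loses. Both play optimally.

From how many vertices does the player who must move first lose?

Positions with no move are L. A position that does have a move is losing for the player to move precisely when every available move leads to a winning position for the opponent. Fill in the labels:
Every edge goes from a vertex to one that appears earlier in the order H, A, B, C, E, D, G, F, so processing vertices in that order labels each vertex after all of its successors.
H: no outgoing edge → L
A: W (go to H, an L position)
B: W (go to H, an L position)
C: W (go to H, an L position)
E: L (options B(W), A(W) are all W)
D: L (options C(W), A(W) are all W)
G: L (options B(W), A(W) are all W)
F: L (sole option A(W) is W)
The L vertices are D, E, F, G, H; that is 5 in all.

5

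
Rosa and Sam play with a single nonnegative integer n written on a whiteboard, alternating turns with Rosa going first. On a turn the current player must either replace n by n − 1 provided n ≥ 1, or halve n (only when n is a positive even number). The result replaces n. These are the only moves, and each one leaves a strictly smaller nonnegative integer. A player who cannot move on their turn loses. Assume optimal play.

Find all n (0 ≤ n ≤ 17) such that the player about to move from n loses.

Classify positions by backward induction: terminal positions (no move available) are L. From any other position, the mover wins iff some move reaches an L.
n=0: no move → L
n=1: reaches L-position 0 → W
n=2: only reaches 1(W), which is W → L
n=3: reaches L-position 2 → W
n=4: reaches L-position 2 → W
n=5: only reaches 4(W), which is W → L
n=6: reaches L-position 5 → W
n=7: only reaches 6(W), which is W → L
n=8: reaches L-position 7 → W
n=9: only reaches 8(W), which is W → L
n=10: reaches L-position 5 → W
n=11: only reaches 10(W), which is W → L
n=12: reaches L-position 11 → W
n=13: only reaches 12(W), which is W → L
n=14: reaches L-position 7 → W
n=15: only reaches 14(W), which is W → L
n=16: reaches L-position 15 → W
n=17: only reaches 16(W), which is W → L
Reading off the rows marked L gives the requested list; there are 9 such values of n.

0, 2, 5, 7, 9, 11, 13, 15, 17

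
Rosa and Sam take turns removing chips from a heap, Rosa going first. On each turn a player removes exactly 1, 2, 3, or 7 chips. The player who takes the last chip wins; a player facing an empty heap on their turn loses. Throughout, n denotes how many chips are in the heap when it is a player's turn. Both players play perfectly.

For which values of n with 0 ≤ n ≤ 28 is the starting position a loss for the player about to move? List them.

Label each position W (a win for the player to move) or L (a loss). A position with no legal move is L; any other position is W exactly when some move reaches an L, and L when every move reaches a W.
n=0: no move → L
n=1: W (go to 0, an L position)
n=2: W (go to 0, an L position)
n=3: W (go to 0, an L position)
n=4: L (options 3(W), 2(W), 1(W) are all W)
n=5: W (go to 4, an L position)
n=6: W (go to 4, an L position)
n=7: W (go to 4, an L position)
n=8: L (options 7(W), 6(W), 5(W), 1(W) are all W)
n=9: W (go to 8, an L position)
n=10: W (go to 8, an L position)
n=11: W (go to 8, an L position)
n=12: L (options 11(W), 10(W), 9(W), 5(W) are all W)
n=13: W (go to 12, an L position)
n=14: W (go to 12, an L position)
n=15: W (go to 12, an L position)
n=16: L (options 15(W), 14(W), 13(W), 9(W) are all W)
n=17: W (go to 16, an L position)
n=18: W (go to 16, an L position)
n=19: W (go to 16, an L position)
n=20: L (options 19(W), 18(W), 17(W), 13(W) are all W)
n=21: W (go to 20, an L position)
n=22: W (go to 20, an L position)
n=23: W (go to 20, an L position)
n=24: L (options 23(W), 22(W), 21(W), 17(W) are all W)
n=25: W (go to 24, an L position)
n=26: W (go to 24, an L position)
n=27: W (go to 24, an L position)
n=28: L (options 27(W), 26(W), 25(W), 21(W) are all W)
Reading off the rows marked L gives the requested list; there are 8 such values of n.

0, 4, 8, 12, 16, 20, 24, 28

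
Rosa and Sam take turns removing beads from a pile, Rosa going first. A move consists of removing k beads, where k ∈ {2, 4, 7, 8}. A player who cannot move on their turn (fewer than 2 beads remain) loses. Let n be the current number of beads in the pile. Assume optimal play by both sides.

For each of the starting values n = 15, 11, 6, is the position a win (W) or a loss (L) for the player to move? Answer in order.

15: W, 11: L, 6: L

Use the standard recursion: the mover loses at a terminal position; elsewhere, the mover wins exactly when some move hands the opponent an L position.
n=0: no move → L
n=1: no move → L
n=2: W (go to 0, an L position)
n=3: W (go to 1, an L position)
n=4: W (go to 0, an L position)
n=5: W (go to 1, an L position)
n=6: L (options 4(W), 2(W) are all W)
n=7: W (go to 0, an L position)
n=8: W (go to 6, an L position)
n=9: W (go to 1, an L position)
n=10: W (go to 6, an L position)
n=11: L (options 9(W), 7(W), 4(W), 3(W) are all W)
n=12: L (options 10(W), 8(W), 5(W), 4(W) are all W)
n=13: W (go to 11, an L position)
n=14: W (go to 12, an L position)
n=15: W (go to 11, an L position)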